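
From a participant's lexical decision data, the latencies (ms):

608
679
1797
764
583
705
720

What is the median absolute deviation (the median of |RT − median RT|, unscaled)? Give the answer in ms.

59 ms

Sorted: 583, 608, 679, 705, 720, 764, 1797 → median = 705
|x − 705|: 97, 26, 1092, 59, 122, 0, 15
Sorted deviations: 0, 15, 26, 59, 97, 122, 1092 → MAD = 59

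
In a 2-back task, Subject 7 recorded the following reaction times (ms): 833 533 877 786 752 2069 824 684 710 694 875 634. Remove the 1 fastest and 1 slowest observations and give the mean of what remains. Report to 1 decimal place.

766.9 ms

Sorted: 533, 634, 684, 694, 710, 752, 786, 824, 833, 875, 877, 2069
Drop lowest 1 (533) and highest 1 (2069)
Remaining (n=10): Σ = 7669, mean = 7669/10 = 766.900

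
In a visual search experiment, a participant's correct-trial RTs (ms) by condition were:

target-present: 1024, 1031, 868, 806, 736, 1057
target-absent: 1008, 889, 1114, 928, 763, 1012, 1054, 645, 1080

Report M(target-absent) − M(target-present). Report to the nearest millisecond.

23 ms

M(target-present) = 5522/6 = 920.333
M(target-absent) = 8493/9 = 943.667
Difference = 943.667 − 920.333 = 23.333 ms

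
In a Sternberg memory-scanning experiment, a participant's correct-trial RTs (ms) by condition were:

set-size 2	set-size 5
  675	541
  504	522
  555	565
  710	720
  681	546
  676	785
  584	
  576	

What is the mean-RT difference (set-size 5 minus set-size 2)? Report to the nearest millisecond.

-7 ms

M(set-size 2) = 4961/8 = 620.125
M(set-size 5) = 3679/6 = 613.167
Difference = 613.167 − 620.125 = -6.958 ms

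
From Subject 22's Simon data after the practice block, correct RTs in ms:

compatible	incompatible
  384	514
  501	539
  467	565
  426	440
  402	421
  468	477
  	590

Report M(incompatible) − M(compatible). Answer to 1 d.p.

65.2 ms

M(compatible) = 2648/6 = 441.333
M(incompatible) = 3546/7 = 506.571
Difference = 506.571 − 441.333 = 65.238 ms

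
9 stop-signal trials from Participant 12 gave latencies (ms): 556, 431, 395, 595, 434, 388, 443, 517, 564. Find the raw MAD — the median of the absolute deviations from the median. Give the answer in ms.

Sorted: 388, 395, 431, 434, 443, 517, 556, 564, 595 → median = 443
|x − 443|: 113, 12, 48, 152, 9, 55, 0, 74, 121
Sorted deviations: 0, 9, 12, 48, 55, 74, 113, 121, 152 → MAD = 55

55 ms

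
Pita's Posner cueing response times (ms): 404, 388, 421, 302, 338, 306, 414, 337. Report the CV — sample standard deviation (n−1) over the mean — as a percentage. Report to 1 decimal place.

n = 8, Σ = 2910, M = 363.7500
Σ(x−M)² = 16537.500; s = √(16537.500/7) = 48.6056
CV = 48.6056 / 363.7500 = 0.13362 = 13.362%

13.4%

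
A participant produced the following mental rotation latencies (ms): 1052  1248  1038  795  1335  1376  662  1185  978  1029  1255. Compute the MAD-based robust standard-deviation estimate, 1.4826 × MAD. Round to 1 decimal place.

290.6 ms

Sorted: 662, 795, 978, 1029, 1038, 1052, 1185, 1248, 1255, 1335, 1376 → median = 1052
|x − 1052| sorted: 0, 14, 23, 74, 133, 196, 203, 257, 283, 324, 390 → MAD = 196
Robust SD ≈ 1.4826 × 196 = 290.590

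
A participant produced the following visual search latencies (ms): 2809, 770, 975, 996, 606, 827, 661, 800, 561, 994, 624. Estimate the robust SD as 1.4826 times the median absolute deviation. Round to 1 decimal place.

260.9 ms

Sorted: 561, 606, 624, 661, 770, 800, 827, 975, 994, 996, 2809 → median = 800
|x − 800| sorted: 0, 27, 30, 139, 175, 176, 194, 194, 196, 239, 2009 → MAD = 176
Robust SD ≈ 1.4826 × 176 = 260.938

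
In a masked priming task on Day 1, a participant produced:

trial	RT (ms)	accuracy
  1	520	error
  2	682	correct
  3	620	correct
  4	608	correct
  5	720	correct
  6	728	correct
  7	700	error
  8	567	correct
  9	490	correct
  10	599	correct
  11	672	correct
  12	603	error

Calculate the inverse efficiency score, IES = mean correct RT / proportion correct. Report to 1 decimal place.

Correct trials (n=9): 682, 620, 608, 720, 728, 567, 490, 599, 672
Mean correct RT = 5686/9 = 631.7778 ms
Proportion correct = 9/12
IES = 631.7778 / (9/12) = 842.370 ms

842.4 ms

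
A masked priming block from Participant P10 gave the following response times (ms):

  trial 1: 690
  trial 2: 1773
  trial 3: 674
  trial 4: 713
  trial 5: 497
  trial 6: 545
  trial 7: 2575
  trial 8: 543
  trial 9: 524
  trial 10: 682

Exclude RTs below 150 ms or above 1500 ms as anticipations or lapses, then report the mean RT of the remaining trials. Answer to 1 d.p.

608.5 ms

Excluded: 1773, 2575
Retained (n=8): Σ = 4868
Mean = 4868/8 = 608.5000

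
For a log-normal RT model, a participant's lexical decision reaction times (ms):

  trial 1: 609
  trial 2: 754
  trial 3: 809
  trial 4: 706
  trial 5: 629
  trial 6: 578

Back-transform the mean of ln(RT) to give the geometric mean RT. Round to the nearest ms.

676 ms

ln(RT): 6.4118, 6.6254, 6.6958, 6.5596, 6.4441, 6.3596
Mean ln(RT) = 39.0963/6 = 6.51605
Geometric mean = exp(6.51605) = 675.91 ms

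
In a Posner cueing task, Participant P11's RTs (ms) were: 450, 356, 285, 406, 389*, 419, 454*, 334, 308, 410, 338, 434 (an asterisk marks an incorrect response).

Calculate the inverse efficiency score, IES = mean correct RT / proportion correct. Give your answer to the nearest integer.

Correct trials (n=10): 450, 356, 285, 406, 419, 334, 308, 410, 338, 434
Mean correct RT = 3740/10 = 374.0000 ms
Proportion correct = 10/12
IES = 374.0000 / (10/12) = 448.800 ms

449 ms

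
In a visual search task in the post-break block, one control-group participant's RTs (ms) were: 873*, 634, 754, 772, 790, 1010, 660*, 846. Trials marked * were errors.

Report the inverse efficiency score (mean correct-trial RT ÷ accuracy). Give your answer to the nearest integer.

1068 ms

Correct trials (n=6): 634, 754, 772, 790, 1010, 846
Mean correct RT = 4806/6 = 801.0000 ms
Proportion correct = 6/8
IES = 801.0000 / (6/8) = 1068.000 ms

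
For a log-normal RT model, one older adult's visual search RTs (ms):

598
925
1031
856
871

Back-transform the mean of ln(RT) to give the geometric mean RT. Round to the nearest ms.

843 ms

ln(RT): 6.3936, 6.8298, 6.9383, 6.7523, 6.7696
Mean ln(RT) = 33.6836/5 = 6.73672
Geometric mean = exp(6.73672) = 842.79 ms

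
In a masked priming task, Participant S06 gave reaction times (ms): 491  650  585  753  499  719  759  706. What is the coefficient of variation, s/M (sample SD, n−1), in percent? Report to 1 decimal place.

16.8%

n = 8, Σ = 5162, M = 645.2500
Σ(x−M)² = 82513.500; s = √(82513.500/7) = 108.5709
CV = 108.5709 / 645.2500 = 0.16826 = 16.826%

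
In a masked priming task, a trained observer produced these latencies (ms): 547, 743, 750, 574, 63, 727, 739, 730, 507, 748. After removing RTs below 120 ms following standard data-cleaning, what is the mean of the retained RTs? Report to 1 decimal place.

Excluded: 63
Retained (n=9): Σ = 6065
Mean = 6065/9 = 673.8889

673.9 ms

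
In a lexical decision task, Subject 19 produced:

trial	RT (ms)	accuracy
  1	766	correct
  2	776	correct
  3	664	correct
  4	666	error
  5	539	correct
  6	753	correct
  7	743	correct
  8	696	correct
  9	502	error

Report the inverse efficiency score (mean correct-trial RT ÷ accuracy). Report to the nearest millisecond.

Correct trials (n=7): 766, 776, 664, 539, 753, 743, 696
Mean correct RT = 4937/7 = 705.2857 ms
Proportion correct = 7/9
IES = 705.2857 / (7/9) = 906.796 ms

907 ms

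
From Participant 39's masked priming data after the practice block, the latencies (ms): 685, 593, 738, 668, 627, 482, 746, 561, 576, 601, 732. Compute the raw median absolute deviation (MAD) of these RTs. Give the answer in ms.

58 ms

Sorted: 482, 561, 576, 593, 601, 627, 668, 685, 732, 738, 746 → median = 627
|x − 627|: 58, 34, 111, 41, 0, 145, 119, 66, 51, 26, 105
Sorted deviations: 0, 26, 34, 41, 51, 58, 66, 105, 111, 119, 145 → MAD = 58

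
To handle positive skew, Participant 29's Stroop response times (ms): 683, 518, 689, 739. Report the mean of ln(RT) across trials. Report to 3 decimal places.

ln(RT): 6.5265, 6.2500, 6.5352, 6.6053
Σ ln(RT) = 25.9170
Mean = 25.9170/4 = 6.47925

6.479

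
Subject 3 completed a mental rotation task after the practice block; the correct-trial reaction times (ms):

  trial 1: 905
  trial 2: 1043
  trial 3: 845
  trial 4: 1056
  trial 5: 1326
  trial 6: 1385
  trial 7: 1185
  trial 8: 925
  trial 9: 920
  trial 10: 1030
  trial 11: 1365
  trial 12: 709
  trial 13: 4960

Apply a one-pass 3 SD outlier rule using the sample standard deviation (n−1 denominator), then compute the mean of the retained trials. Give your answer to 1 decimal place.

1057.8 ms

n = 13, ΣRT = 17654, M = 1358.000
Σ(x−M)² = 14573060.00; s = √(14573060.00/12) = 1102.008
Cutoffs: 1358.000 ± 3·1102.008 → [-1948.0, 4664.0]
Outside: 4960 → excluded.
Retained (n=12): Σ = 12694, mean = 12694/12 = 1057.833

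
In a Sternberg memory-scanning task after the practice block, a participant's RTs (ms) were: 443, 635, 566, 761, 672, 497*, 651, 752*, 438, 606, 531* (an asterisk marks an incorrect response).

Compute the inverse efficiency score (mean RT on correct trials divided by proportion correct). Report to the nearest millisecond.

Correct trials (n=8): 443, 635, 566, 761, 672, 651, 438, 606
Mean correct RT = 4772/8 = 596.5000 ms
Proportion correct = 8/11
IES = 596.5000 / (8/11) = 820.188 ms

820 ms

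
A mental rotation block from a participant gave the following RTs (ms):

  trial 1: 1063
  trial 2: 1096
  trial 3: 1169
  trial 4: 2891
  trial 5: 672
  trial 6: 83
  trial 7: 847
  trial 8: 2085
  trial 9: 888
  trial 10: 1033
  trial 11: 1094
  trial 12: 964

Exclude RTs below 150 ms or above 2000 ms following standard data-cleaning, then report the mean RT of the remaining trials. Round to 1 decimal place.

Excluded: 83, 2085, 2891
Retained (n=9): Σ = 8826
Mean = 8826/9 = 980.6667

980.7 ms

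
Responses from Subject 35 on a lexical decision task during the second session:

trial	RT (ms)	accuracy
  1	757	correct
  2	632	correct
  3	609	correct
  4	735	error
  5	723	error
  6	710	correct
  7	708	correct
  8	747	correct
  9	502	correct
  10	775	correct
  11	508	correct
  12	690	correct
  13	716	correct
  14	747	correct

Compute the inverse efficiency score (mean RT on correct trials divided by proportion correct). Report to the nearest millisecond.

Correct trials (n=12): 757, 632, 609, 710, 708, 747, 502, 775, 508, 690, 716, 747
Mean correct RT = 8101/12 = 675.0833 ms
Proportion correct = 12/14
IES = 675.0833 / (12/14) = 787.597 ms

788 ms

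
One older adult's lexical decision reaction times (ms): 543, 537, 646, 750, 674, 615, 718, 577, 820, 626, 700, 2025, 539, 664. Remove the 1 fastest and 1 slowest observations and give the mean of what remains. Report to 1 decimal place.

Sorted: 537, 539, 543, 577, 615, 626, 646, 664, 674, 700, 718, 750, 820, 2025
Drop lowest 1 (537) and highest 1 (2025)
Remaining (n=12): Σ = 7872, mean = 7872/12 = 656.000

656.0 ms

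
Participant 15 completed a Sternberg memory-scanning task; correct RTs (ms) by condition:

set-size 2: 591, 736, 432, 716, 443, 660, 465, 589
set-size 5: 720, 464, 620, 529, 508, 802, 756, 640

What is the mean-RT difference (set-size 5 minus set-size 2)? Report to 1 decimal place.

50.9 ms

M(set-size 2) = 4632/8 = 579.000
M(set-size 5) = 5039/8 = 629.875
Difference = 629.875 − 579.000 = 50.875 ms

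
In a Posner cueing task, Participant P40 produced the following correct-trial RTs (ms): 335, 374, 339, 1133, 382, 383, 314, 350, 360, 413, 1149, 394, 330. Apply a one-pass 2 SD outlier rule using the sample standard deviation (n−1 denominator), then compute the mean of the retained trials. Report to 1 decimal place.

361.3 ms

n = 13, ΣRT = 6256, M = 481.231
Σ(x−M)² = 1038346.31; s = √(1038346.31/12) = 294.158
Cutoffs: 481.231 ± 2·294.158 → [-107.1, 1069.5]
Outside: 1133, 1149 → excluded.
Retained (n=11): Σ = 3974, mean = 3974/11 = 361.273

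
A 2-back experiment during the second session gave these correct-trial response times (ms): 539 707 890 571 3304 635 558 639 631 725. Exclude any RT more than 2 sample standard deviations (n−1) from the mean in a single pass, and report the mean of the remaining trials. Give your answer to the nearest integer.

655 ms

n = 10, ΣRT = 9199, M = 919.900
Σ(x−M)² = 6409462.90; s = √(6409462.90/9) = 843.897
Cutoffs: 919.900 ± 2·843.897 → [-767.9, 2607.7]
Outside: 3304 → excluded.
Retained (n=9): Σ = 5895, mean = 5895/9 = 655.000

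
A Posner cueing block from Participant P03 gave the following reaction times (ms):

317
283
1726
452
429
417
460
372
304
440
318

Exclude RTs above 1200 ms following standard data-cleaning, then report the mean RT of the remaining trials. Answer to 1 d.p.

379.2 ms

Excluded: 1726
Retained (n=10): Σ = 3792
Mean = 3792/10 = 379.2000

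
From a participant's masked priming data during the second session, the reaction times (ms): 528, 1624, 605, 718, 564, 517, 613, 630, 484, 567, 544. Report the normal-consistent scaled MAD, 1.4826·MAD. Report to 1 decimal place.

Sorted: 484, 517, 528, 544, 564, 567, 605, 613, 630, 718, 1624 → median = 567
|x − 567| sorted: 0, 3, 23, 38, 39, 46, 50, 63, 83, 151, 1057 → MAD = 46
Robust SD ≈ 1.4826 × 46 = 68.200

68.2 ms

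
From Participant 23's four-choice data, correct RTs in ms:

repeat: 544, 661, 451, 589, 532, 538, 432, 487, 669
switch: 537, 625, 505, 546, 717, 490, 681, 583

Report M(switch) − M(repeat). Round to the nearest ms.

41 ms

M(repeat) = 4903/9 = 544.778
M(switch) = 4684/8 = 585.500
Difference = 585.500 − 544.778 = 40.722 ms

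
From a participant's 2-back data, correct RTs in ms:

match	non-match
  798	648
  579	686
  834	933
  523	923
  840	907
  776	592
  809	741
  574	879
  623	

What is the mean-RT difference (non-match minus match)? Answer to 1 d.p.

M(match) = 6356/9 = 706.222
M(non-match) = 6309/8 = 788.625
Difference = 788.625 − 706.222 = 82.403 ms

82.4 ms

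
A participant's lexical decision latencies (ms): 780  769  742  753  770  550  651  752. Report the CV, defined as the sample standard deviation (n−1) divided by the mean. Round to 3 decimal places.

0.111

n = 8, Σ = 5767, M = 720.8750
Σ(x−M)² = 44752.875; s = √(44752.875/7) = 79.9579
CV = 79.9579 / 720.8750 = 0.11092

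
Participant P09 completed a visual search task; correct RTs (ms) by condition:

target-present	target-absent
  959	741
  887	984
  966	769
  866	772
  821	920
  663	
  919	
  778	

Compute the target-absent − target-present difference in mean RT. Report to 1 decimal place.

-20.2 ms

M(target-present) = 6859/8 = 857.375
M(target-absent) = 4186/5 = 837.200
Difference = 837.200 − 857.375 = -20.175 ms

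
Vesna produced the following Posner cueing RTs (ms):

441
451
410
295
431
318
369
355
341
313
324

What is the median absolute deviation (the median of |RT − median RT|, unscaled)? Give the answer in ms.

Sorted: 295, 313, 318, 324, 341, 355, 369, 410, 431, 441, 451 → median = 355
|x − 355|: 86, 96, 55, 60, 76, 37, 14, 0, 14, 42, 31
Sorted deviations: 0, 14, 14, 31, 37, 42, 55, 60, 76, 86, 96 → MAD = 42

42 ms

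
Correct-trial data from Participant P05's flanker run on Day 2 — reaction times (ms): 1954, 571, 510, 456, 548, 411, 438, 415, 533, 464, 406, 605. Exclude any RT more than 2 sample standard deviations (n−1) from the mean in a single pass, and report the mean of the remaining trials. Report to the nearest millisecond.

487 ms

n = 12, ΣRT = 7311, M = 609.250
Σ(x−M)² = 2021506.25; s = √(2021506.25/11) = 428.688
Cutoffs: 609.250 ± 2·428.688 → [-248.1, 1466.6]
Outside: 1954 → excluded.
Retained (n=11): Σ = 5357, mean = 5357/11 = 487.000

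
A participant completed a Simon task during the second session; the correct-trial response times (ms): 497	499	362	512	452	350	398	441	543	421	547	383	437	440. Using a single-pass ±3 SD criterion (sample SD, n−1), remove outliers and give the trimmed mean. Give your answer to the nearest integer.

n = 14, ΣRT = 6282, M = 448.714
Σ(x−M)² = 52620.86; s = √(52620.86/13) = 63.622
Cutoffs: 448.714 ± 3·63.622 → [257.8, 639.6]
No RTs fall outside the cutoffs; all 14 retained. Mean = 6282/14 = 448.714

449 ms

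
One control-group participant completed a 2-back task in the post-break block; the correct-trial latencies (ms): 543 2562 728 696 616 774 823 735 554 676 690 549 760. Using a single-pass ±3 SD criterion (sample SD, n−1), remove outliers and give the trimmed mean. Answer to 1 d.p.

678.7 ms

n = 13, ΣRT = 10706, M = 823.538
Σ(x−M)² = 3371369.23; s = √(3371369.23/12) = 530.045
Cutoffs: 823.538 ± 3·530.045 → [-766.6, 2413.7]
Outside: 2562 → excluded.
Retained (n=12): Σ = 8144, mean = 8144/12 = 678.667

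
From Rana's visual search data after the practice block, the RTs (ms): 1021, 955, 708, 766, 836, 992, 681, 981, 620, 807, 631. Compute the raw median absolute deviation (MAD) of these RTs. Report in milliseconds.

Sorted: 620, 631, 681, 708, 766, 807, 836, 955, 981, 992, 1021 → median = 807
|x − 807|: 214, 148, 99, 41, 29, 185, 126, 174, 187, 0, 176
Sorted deviations: 0, 29, 41, 99, 126, 148, 174, 176, 185, 187, 214 → MAD = 148

148 ms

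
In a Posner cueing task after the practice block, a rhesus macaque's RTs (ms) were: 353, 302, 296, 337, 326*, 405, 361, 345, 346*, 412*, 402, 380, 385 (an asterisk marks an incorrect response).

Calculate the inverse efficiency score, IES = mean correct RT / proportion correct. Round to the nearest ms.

464 ms

Correct trials (n=10): 353, 302, 296, 337, 405, 361, 345, 402, 380, 385
Mean correct RT = 3566/10 = 356.6000 ms
Proportion correct = 10/13
IES = 356.6000 / (10/13) = 463.580 ms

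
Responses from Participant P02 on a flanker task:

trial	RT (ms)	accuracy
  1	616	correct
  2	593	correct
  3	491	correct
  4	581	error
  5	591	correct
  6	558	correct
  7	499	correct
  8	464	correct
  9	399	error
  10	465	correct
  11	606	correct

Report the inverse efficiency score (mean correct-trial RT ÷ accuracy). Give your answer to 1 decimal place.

Correct trials (n=9): 616, 593, 491, 591, 558, 499, 464, 465, 606
Mean correct RT = 4883/9 = 542.5556 ms
Proportion correct = 9/11
IES = 542.5556 / (9/11) = 663.123 ms

663.1 ms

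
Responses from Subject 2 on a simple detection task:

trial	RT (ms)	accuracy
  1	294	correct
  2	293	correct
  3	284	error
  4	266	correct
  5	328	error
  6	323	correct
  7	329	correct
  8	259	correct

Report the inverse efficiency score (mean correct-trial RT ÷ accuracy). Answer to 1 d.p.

392.0 ms

Correct trials (n=6): 294, 293, 266, 323, 329, 259
Mean correct RT = 1764/6 = 294.0000 ms
Proportion correct = 6/8
IES = 294.0000 / (6/8) = 392.000 ms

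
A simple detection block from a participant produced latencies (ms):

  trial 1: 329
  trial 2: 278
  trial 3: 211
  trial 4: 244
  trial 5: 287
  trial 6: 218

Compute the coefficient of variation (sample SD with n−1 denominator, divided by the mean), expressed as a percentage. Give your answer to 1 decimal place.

n = 6, Σ = 1567, M = 261.1667
Σ(x−M)² = 10226.833; s = √(10226.833/5) = 45.2257
CV = 45.2257 / 261.1667 = 0.17317 = 17.317%

17.3%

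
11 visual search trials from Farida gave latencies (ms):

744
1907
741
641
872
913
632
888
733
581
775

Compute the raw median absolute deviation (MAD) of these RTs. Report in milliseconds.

112 ms

Sorted: 581, 632, 641, 733, 741, 744, 775, 872, 888, 913, 1907 → median = 744
|x − 744|: 0, 1163, 3, 103, 128, 169, 112, 144, 11, 163, 31
Sorted deviations: 0, 3, 11, 31, 103, 112, 128, 144, 163, 169, 1163 → MAD = 112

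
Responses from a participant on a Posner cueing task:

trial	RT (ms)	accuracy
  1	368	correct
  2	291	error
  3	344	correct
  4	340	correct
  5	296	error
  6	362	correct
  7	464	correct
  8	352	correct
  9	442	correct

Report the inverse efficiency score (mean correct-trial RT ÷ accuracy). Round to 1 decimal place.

490.8 ms

Correct trials (n=7): 368, 344, 340, 362, 464, 352, 442
Mean correct RT = 2672/7 = 381.7143 ms
Proportion correct = 7/9
IES = 381.7143 / (7/9) = 490.776 ms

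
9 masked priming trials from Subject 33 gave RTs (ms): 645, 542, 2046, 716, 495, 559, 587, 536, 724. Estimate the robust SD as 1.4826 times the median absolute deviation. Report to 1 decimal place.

86.0 ms

Sorted: 495, 536, 542, 559, 587, 645, 716, 724, 2046 → median = 587
|x − 587| sorted: 0, 28, 45, 51, 58, 92, 129, 137, 1459 → MAD = 58
Robust SD ≈ 1.4826 × 58 = 85.991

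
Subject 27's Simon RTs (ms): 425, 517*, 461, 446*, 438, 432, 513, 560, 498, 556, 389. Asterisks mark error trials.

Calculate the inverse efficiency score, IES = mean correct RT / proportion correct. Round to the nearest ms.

Correct trials (n=9): 425, 461, 438, 432, 513, 560, 498, 556, 389
Mean correct RT = 4272/9 = 474.6667 ms
Proportion correct = 9/11
IES = 474.6667 / (9/11) = 580.148 ms

580 ms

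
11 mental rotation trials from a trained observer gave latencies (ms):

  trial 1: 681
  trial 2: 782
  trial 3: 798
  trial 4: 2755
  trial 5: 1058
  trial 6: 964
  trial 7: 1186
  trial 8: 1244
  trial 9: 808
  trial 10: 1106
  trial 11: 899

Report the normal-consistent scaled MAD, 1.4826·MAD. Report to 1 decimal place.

Sorted: 681, 782, 798, 808, 899, 964, 1058, 1106, 1186, 1244, 2755 → median = 964
|x − 964| sorted: 0, 65, 94, 142, 156, 166, 182, 222, 280, 283, 1791 → MAD = 166
Robust SD ≈ 1.4826 × 166 = 246.112

246.1 ms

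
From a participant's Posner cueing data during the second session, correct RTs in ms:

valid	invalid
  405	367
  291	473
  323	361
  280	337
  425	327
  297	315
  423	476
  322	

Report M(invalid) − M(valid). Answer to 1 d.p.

M(valid) = 2766/8 = 345.750
M(invalid) = 2656/7 = 379.429
Difference = 379.429 − 345.750 = 33.679 ms

33.7 ms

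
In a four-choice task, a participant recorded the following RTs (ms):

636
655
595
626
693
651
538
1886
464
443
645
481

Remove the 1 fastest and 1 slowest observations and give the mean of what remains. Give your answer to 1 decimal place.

598.4 ms

Sorted: 443, 464, 481, 538, 595, 626, 636, 645, 651, 655, 693, 1886
Drop lowest 1 (443) and highest 1 (1886)
Remaining (n=10): Σ = 5984, mean = 5984/10 = 598.400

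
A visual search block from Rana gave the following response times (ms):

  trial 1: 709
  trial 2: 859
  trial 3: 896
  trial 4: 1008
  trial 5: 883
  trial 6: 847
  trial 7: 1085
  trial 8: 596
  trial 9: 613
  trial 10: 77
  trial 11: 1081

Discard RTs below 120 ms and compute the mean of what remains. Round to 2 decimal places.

Excluded: 77
Retained (n=10): Σ = 8577
Mean = 8577/10 = 857.7000

857.70 ms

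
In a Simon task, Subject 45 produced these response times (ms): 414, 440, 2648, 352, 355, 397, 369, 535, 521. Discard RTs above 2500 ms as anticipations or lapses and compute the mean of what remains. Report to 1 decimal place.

422.9 ms

Excluded: 2648
Retained (n=8): Σ = 3383
Mean = 3383/8 = 422.8750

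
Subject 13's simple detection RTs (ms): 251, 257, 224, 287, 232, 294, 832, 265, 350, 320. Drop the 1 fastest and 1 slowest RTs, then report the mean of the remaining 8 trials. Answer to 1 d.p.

282.0 ms

Sorted: 224, 232, 251, 257, 265, 287, 294, 320, 350, 832
Drop lowest 1 (224) and highest 1 (832)
Remaining (n=8): Σ = 2256, mean = 2256/8 = 282.000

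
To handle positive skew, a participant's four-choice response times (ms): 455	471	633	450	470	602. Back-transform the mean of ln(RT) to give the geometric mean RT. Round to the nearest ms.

ln(RT): 6.1203, 6.1549, 6.4505, 6.1092, 6.1527, 6.4003
Mean ln(RT) = 37.3879/6 = 6.23131
Geometric mean = exp(6.23131) = 508.42 ms

508 ms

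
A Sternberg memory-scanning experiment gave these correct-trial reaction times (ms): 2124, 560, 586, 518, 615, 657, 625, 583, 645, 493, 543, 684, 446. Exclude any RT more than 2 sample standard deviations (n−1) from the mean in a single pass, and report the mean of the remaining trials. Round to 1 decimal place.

n = 13, ΣRT = 9079, M = 698.385
Σ(x−M)² = 2257145.08; s = √(2257145.08/12) = 433.700
Cutoffs: 698.385 ± 2·433.700 → [-169.0, 1565.8]
Outside: 2124 → excluded.
Retained (n=12): Σ = 6955, mean = 6955/12 = 579.583

579.6 ms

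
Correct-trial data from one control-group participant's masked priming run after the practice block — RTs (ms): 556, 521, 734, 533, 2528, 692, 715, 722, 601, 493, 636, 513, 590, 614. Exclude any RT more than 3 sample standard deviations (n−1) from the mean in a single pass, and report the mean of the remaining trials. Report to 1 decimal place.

609.2 ms

n = 14, ΣRT = 10448, M = 746.286
Σ(x−M)² = 3505396.86; s = √(3505396.86/13) = 519.274
Cutoffs: 746.286 ± 3·519.274 → [-811.5, 2304.1]
Outside: 2528 → excluded.
Retained (n=13): Σ = 7920, mean = 7920/13 = 609.231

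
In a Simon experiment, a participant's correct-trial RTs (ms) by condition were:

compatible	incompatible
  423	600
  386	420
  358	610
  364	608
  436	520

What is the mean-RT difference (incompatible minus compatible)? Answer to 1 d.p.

158.2 ms

M(compatible) = 1967/5 = 393.400
M(incompatible) = 2758/5 = 551.600
Difference = 551.600 − 393.400 = 158.200 ms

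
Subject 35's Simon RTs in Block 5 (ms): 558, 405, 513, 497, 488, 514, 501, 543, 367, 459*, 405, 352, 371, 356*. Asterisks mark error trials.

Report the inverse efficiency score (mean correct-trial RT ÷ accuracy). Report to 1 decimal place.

536.1 ms

Correct trials (n=12): 558, 405, 513, 497, 488, 514, 501, 543, 367, 405, 352, 371
Mean correct RT = 5514/12 = 459.5000 ms
Proportion correct = 12/14
IES = 459.5000 / (12/14) = 536.083 ms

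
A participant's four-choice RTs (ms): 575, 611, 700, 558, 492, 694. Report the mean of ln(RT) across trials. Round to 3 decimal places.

6.398

ln(RT): 6.3544, 6.4151, 6.5511, 6.3244, 6.1985, 6.5425
Σ ln(RT) = 38.3859
Mean = 38.3859/6 = 6.39764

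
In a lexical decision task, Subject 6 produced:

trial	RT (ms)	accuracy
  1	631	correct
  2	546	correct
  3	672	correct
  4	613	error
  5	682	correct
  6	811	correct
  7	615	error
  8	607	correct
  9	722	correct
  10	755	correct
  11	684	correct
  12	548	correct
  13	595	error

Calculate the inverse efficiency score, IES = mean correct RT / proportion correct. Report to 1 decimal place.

865.5 ms

Correct trials (n=10): 631, 546, 672, 682, 811, 607, 722, 755, 684, 548
Mean correct RT = 6658/10 = 665.8000 ms
Proportion correct = 10/13
IES = 665.8000 / (10/13) = 865.540 ms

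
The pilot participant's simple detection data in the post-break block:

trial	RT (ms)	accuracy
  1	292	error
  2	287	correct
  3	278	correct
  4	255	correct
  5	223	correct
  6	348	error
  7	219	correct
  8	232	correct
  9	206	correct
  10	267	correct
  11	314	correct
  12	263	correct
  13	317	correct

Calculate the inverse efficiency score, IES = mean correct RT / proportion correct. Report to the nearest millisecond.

307 ms

Correct trials (n=11): 287, 278, 255, 223, 219, 232, 206, 267, 314, 263, 317
Mean correct RT = 2861/11 = 260.0909 ms
Proportion correct = 11/13
IES = 260.0909 / (11/13) = 307.380 ms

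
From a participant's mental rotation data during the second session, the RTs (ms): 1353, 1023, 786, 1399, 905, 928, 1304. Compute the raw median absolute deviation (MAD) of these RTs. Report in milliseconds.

Sorted: 786, 905, 928, 1023, 1304, 1353, 1399 → median = 1023
|x − 1023|: 330, 0, 237, 376, 118, 95, 281
Sorted deviations: 0, 95, 118, 237, 281, 330, 376 → MAD = 237

237 ms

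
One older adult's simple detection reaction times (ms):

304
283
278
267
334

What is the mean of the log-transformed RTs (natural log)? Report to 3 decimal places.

5.678

ln(RT): 5.7170, 5.6454, 5.6276, 5.5872, 5.8111
Σ ln(RT) = 28.3885
Mean = 28.3885/5 = 5.67770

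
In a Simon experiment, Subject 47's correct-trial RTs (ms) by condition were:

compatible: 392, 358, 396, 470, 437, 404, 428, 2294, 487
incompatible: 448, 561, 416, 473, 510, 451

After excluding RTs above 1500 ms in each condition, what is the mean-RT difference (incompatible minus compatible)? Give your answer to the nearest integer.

55 ms

compatible: exclude 2294
M(compatible) = 3372/8 = 421.500
M(incompatible) = 2859/6 = 476.500
Difference = 476.500 − 421.500 = 55.000 ms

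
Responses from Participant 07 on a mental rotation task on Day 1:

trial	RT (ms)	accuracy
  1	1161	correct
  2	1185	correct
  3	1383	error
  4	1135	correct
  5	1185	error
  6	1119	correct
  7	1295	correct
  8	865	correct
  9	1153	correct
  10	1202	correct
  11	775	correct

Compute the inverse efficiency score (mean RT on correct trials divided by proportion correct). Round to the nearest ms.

1343 ms

Correct trials (n=9): 1161, 1185, 1135, 1119, 1295, 865, 1153, 1202, 775
Mean correct RT = 9890/9 = 1098.8889 ms
Proportion correct = 9/11
IES = 1098.8889 / (9/11) = 1343.086 ms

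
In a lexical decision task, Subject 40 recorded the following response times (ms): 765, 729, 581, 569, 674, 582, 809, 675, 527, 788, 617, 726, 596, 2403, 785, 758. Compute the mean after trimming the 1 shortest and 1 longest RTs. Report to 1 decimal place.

689.6 ms

Sorted: 527, 569, 581, 582, 596, 617, 674, 675, 726, 729, 758, 765, 785, 788, 809, 2403
Drop lowest 1 (527) and highest 1 (2403)
Remaining (n=14): Σ = 9654, mean = 9654/14 = 689.571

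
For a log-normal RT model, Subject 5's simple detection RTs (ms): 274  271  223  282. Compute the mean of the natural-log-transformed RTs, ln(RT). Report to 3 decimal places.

ln(RT): 5.6131, 5.6021, 5.4072, 5.6419
Σ ln(RT) = 22.2643
Mean = 22.2643/4 = 5.56608

5.566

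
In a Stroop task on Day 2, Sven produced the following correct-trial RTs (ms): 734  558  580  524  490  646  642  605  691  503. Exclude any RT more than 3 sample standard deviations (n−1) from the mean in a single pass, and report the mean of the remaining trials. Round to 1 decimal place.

597.3 ms

n = 10, ΣRT = 5973, M = 597.300
Σ(x−M)² = 59518.10; s = √(59518.10/9) = 81.321
Cutoffs: 597.300 ± 3·81.321 → [353.3, 841.3]
No RTs fall outside the cutoffs; all 10 retained. Mean = 5973/10 = 597.300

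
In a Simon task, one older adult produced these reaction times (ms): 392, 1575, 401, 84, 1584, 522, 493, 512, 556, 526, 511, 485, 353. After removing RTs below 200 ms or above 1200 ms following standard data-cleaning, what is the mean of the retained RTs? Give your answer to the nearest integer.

Excluded: 84, 1575, 1584
Retained (n=10): Σ = 4751
Mean = 4751/10 = 475.1000

475 ms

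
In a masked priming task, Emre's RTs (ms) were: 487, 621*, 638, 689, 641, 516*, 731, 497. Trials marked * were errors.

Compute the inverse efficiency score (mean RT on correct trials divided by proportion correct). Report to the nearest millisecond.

818 ms

Correct trials (n=6): 487, 638, 689, 641, 731, 497
Mean correct RT = 3683/6 = 613.8333 ms
Proportion correct = 6/8
IES = 613.8333 / (6/8) = 818.444 ms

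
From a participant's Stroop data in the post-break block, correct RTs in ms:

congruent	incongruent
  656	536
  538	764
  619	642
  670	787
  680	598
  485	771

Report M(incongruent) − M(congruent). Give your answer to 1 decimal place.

M(congruent) = 3648/6 = 608.000
M(incongruent) = 4098/6 = 683.000
Difference = 683.000 − 608.000 = 75.000 ms

75.0 ms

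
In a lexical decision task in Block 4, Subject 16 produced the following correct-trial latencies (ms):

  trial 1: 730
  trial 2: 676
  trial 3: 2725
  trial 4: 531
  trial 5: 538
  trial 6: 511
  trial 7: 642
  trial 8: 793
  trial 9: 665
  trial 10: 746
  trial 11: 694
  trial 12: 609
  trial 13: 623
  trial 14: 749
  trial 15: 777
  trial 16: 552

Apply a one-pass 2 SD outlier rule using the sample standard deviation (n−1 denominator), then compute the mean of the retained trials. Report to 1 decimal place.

n = 16, ΣRT = 12561, M = 785.062
Σ(x−M)² = 4136690.94; s = √(4136690.94/15) = 525.147
Cutoffs: 785.062 ± 2·525.147 → [-265.2, 1835.4]
Outside: 2725 → excluded.
Retained (n=15): Σ = 9836, mean = 9836/15 = 655.733

655.7 ms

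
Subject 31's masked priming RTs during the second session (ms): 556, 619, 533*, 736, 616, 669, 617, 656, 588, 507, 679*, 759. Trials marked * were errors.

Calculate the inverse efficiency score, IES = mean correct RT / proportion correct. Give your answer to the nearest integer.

759 ms

Correct trials (n=10): 556, 619, 736, 616, 669, 617, 656, 588, 507, 759
Mean correct RT = 6323/10 = 632.3000 ms
Proportion correct = 10/12
IES = 632.3000 / (10/12) = 758.760 ms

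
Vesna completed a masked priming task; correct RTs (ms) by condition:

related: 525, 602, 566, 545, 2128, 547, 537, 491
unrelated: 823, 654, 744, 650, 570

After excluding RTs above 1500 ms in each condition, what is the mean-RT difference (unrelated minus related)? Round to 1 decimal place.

143.5 ms

related: exclude 2128
M(related) = 3813/7 = 544.714
M(unrelated) = 3441/5 = 688.200
Difference = 688.200 − 544.714 = 143.486 ms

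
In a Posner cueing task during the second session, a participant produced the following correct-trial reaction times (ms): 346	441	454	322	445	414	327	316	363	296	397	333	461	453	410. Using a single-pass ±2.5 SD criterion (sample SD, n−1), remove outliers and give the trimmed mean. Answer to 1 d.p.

n = 15, ΣRT = 5778, M = 385.200
Σ(x−M)² = 48230.40; s = √(48230.40/14) = 58.694
Cutoffs: 385.200 ± 2.5·58.694 → [238.5, 531.9]
No RTs fall outside the cutoffs; all 15 retained. Mean = 5778/15 = 385.200

385.2 ms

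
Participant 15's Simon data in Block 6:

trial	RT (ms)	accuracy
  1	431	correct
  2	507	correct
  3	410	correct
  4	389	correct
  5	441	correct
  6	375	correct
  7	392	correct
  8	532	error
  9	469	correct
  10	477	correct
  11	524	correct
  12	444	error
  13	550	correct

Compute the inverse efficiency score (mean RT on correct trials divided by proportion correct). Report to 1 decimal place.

Correct trials (n=11): 431, 507, 410, 389, 441, 375, 392, 469, 477, 524, 550
Mean correct RT = 4965/11 = 451.3636 ms
Proportion correct = 11/13
IES = 451.3636 / (11/13) = 533.430 ms

533.4 ms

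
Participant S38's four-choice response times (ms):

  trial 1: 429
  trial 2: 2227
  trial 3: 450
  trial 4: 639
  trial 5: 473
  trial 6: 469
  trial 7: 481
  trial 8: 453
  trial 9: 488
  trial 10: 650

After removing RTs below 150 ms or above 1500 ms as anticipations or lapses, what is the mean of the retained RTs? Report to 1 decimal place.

Excluded: 2227
Retained (n=9): Σ = 4532
Mean = 4532/9 = 503.5556

503.6 ms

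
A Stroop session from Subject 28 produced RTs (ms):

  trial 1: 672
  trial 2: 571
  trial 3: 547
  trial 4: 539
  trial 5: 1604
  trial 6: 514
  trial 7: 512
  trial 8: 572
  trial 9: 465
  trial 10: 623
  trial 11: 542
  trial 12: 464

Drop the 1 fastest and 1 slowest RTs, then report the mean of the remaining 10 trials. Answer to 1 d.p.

Sorted: 464, 465, 512, 514, 539, 542, 547, 571, 572, 623, 672, 1604
Drop lowest 1 (464) and highest 1 (1604)
Remaining (n=10): Σ = 5557, mean = 5557/10 = 555.700

555.7 ms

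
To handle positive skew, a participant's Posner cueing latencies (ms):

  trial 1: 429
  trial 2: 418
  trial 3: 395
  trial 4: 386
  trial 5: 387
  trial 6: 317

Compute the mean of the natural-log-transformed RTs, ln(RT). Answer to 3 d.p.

ln(RT): 6.0615, 6.0355, 5.9789, 5.9558, 5.9584, 5.7589
Σ ln(RT) = 35.7490
Mean = 35.7490/6 = 5.95816

5.958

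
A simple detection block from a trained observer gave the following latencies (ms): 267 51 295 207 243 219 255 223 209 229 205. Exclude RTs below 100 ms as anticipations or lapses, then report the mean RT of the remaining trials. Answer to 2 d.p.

Excluded: 51
Retained (n=10): Σ = 2352
Mean = 2352/10 = 235.2000

235.20 ms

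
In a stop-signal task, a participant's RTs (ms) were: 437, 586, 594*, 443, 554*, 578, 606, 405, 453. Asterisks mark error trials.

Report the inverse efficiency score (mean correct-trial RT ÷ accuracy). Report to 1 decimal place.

644.3 ms

Correct trials (n=7): 437, 586, 443, 578, 606, 405, 453
Mean correct RT = 3508/7 = 501.1429 ms
Proportion correct = 7/9
IES = 501.1429 / (7/9) = 644.327 ms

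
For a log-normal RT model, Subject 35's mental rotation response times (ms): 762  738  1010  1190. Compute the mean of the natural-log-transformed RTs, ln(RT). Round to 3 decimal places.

6.810

ln(RT): 6.6359, 6.6039, 6.9177, 7.0817
Σ ln(RT) = 27.2393
Mean = 27.2393/4 = 6.80983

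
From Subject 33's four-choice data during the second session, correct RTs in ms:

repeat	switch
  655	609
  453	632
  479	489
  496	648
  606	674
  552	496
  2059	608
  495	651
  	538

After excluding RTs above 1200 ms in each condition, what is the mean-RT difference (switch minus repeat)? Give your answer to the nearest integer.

60 ms

repeat: exclude 2059
M(repeat) = 3736/7 = 533.714
M(switch) = 5345/9 = 593.889
Difference = 593.889 − 533.714 = 60.175 ms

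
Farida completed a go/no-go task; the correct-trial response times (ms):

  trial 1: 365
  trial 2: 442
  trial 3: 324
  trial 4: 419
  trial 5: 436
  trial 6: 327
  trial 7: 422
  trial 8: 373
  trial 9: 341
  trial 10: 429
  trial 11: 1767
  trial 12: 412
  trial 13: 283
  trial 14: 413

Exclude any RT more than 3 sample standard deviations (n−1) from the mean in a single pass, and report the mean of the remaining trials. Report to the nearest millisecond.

384 ms

n = 14, ΣRT = 6753, M = 482.357
Σ(x−M)² = 1809019.21; s = √(1809019.21/13) = 373.035
Cutoffs: 482.357 ± 3·373.035 → [-636.7, 1601.5]
Outside: 1767 → excluded.
Retained (n=13): Σ = 4986, mean = 4986/13 = 383.538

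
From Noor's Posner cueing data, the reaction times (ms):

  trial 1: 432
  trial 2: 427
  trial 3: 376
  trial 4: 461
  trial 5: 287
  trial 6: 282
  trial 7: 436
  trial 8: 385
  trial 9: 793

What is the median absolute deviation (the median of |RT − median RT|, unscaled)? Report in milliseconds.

42 ms

Sorted: 282, 287, 376, 385, 427, 432, 436, 461, 793 → median = 427
|x − 427|: 5, 0, 51, 34, 140, 145, 9, 42, 366
Sorted deviations: 0, 5, 9, 34, 42, 51, 140, 145, 366 → MAD = 42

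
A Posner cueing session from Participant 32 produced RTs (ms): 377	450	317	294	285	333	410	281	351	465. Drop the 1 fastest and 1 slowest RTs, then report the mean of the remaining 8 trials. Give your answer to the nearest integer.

Sorted: 281, 285, 294, 317, 333, 351, 377, 410, 450, 465
Drop lowest 1 (281) and highest 1 (465)
Remaining (n=8): Σ = 2817, mean = 2817/8 = 352.125

352 ms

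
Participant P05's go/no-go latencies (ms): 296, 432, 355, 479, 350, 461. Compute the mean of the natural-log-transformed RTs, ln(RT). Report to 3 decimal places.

ln(RT): 5.6904, 6.0684, 5.8721, 6.1717, 5.8579, 6.1334
Σ ln(RT) = 35.7939
Mean = 35.7939/6 = 5.96566

5.966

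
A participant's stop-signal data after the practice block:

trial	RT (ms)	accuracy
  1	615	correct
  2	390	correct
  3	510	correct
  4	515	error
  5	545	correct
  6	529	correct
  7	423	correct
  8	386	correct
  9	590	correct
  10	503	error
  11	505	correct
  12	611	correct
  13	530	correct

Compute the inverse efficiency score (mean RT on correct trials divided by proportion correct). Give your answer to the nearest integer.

Correct trials (n=11): 615, 390, 510, 545, 529, 423, 386, 590, 505, 611, 530
Mean correct RT = 5634/11 = 512.1818 ms
Proportion correct = 11/13
IES = 512.1818 / (11/13) = 605.306 ms

605 ms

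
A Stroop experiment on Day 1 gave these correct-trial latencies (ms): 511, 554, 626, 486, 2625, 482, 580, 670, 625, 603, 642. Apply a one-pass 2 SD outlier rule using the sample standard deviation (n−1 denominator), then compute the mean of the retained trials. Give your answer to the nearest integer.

578 ms

n = 11, ΣRT = 8404, M = 764.000
Σ(x−M)² = 3850100.00; s = √(3850100.00/10) = 620.492
Cutoffs: 764.000 ± 2·620.492 → [-477.0, 2005.0]
Outside: 2625 → excluded.
Retained (n=10): Σ = 5779, mean = 5779/10 = 577.900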